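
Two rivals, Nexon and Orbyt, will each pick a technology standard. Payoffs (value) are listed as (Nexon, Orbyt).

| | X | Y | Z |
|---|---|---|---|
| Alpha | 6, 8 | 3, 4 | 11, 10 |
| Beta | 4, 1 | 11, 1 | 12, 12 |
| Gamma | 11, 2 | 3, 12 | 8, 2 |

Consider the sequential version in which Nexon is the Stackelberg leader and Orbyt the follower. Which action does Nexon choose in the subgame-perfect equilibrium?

Beta

Work backward from Orbyt's decision.
- Alpha → Orbyt plays Z (best of 8, 4, 10); Nexon gets 11.
- Beta → Orbyt plays Z (best of 1, 1, 12); Nexon gets 12.
- Gamma → Orbyt plays Y (best of 2, 12, 2); Nexon gets 3.
Maximizing over 11, 12, 3, Nexon chooses Beta. Subgame-perfect outcome: (Beta, Z) with payoffs (12, 12).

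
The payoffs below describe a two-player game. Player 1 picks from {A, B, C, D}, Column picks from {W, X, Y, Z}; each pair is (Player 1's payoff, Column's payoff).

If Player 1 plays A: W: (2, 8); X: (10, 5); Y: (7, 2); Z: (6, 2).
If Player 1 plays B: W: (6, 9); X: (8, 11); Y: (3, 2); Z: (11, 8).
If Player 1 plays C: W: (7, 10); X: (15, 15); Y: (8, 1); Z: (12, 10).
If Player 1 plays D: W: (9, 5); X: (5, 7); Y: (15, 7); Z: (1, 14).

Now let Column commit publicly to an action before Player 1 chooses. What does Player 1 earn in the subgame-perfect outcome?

Backward induction with Column moving first.
- W → Player 1 plays D (best of 2, 6, 7, 9); Column gets 5.
- X → Player 1 plays C (best of 10, 8, 15, 5); Column gets 15.
- Y → Player 1 plays D (best of 7, 3, 8, 15); Column gets 7.
- Z → Player 1 plays C (best of 6, 11, 12, 1); Column gets 10.
Maximizing over 5, 15, 7, 10, Column chooses X. Subgame-perfect outcome: (C, X) with payoffs (15, 15).

15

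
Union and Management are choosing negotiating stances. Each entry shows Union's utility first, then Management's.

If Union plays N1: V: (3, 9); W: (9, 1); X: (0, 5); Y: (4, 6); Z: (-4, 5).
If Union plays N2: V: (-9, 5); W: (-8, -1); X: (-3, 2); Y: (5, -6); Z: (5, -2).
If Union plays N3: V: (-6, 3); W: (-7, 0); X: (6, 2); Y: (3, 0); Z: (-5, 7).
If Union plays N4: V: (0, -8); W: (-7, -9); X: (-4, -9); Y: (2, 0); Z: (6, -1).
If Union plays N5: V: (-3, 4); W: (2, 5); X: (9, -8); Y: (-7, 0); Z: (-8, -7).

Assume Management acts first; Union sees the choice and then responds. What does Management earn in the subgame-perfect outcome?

Work backward from Union's decision.
- V: Union compares 3, -9, -6, 0, -3 and picks N1; Management would get 9.
- W: Union compares 9, -8, -7, -7, 2 and picks N1; Management would get 1.
- X: Union compares 0, -3, 6, -4, 9 and picks N5; Management would get -8.
- Y: Union compares 4, 5, 3, 2, -7 and picks N2; Management would get -6.
- Z: Union compares -4, 5, -5, 6, -8 and picks N4; Management would get -1.
Management's induced payoffs are 9, 1, -8, -6, -1, so Management commits to V. Subgame-perfect outcome: (N1, V) with payoffs (3, 9).

9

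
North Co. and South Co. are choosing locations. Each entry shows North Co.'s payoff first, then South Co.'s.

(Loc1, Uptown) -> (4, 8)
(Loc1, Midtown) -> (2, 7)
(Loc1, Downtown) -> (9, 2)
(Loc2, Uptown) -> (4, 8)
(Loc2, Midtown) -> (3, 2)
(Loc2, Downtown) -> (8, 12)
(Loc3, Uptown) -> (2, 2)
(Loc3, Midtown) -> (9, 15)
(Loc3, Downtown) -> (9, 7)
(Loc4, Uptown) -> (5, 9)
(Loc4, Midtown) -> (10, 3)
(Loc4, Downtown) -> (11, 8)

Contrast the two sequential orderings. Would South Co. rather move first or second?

If North Co. leads: South Co.'s best replies are Loc1→Uptown, Loc2→Downtown, Loc3→Midtown, Loc4→Uptown; North Co.'s induced payoffs 4, 8, 9, 5; outcome (Loc3, Midtown), payoffs (9, 15).
If South Co. leads: North Co.'s best replies are Uptown→Loc4, Midtown→Loc4, Downtown→Loc4; South Co.'s induced payoffs 9, 3, 8; outcome (Loc4, Uptown), payoffs (5, 9).
South Co. gets 9 moving first and 15 moving second, so South Co. prefers to move second.

second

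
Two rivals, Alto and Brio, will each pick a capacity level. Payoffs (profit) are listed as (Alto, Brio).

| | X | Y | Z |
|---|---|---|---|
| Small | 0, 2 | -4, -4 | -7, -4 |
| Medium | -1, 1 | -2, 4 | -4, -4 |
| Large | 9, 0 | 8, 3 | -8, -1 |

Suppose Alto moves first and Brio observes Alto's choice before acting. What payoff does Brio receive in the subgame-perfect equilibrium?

Solve by backward induction (Alto leads).
- Small → Brio plays X (best of 2, -4, -4); Alto gets 0.
- Medium → Brio plays Y (best of 1, 4, -4); Alto gets -2.
- Large → Brio plays Y (best of 0, 3, -1); Alto gets 8.
Among 0, -2, 8, the best is 8 at Large. Subgame-perfect outcome: (Large, Y) with payoffs (8, 3).

3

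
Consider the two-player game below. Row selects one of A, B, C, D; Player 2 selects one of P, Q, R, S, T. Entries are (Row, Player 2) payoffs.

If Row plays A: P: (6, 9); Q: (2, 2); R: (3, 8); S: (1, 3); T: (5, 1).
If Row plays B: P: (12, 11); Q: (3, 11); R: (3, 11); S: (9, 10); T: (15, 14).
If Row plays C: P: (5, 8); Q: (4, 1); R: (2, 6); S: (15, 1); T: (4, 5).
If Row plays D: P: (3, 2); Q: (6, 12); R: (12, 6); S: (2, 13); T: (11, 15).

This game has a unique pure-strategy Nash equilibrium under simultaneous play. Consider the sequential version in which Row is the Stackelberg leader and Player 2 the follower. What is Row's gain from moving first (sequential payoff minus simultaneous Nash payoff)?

Work backward from Player 2's decision.
- A: Player 2 compares 9, 2, 8, 3, 1 and picks P; Row would get 6.
- B: Player 2 compares 11, 11, 11, 10, 14 and picks T; Row would get 15.
- C: Player 2 compares 8, 1, 6, 1, 5 and picks P; Row would get 5.
- D: Player 2 compares 2, 12, 6, 13, 15 and picks T; Row would get 11.
Maximizing over 6, 15, 5, 11, Row chooses B. Subgame-perfect outcome: (B, T) with payoffs (15, 14).
Under simultaneous play:
Row's best replies: P→B; Q→D; R→D; S→C; T→B.
Player 2's best replies: A→P; B→T; C→P; D→T.
Only (B, T) has each player best-responding; Nash payoffs (15, 14).
Row's commitment gain: 15 − 15 = 0.

0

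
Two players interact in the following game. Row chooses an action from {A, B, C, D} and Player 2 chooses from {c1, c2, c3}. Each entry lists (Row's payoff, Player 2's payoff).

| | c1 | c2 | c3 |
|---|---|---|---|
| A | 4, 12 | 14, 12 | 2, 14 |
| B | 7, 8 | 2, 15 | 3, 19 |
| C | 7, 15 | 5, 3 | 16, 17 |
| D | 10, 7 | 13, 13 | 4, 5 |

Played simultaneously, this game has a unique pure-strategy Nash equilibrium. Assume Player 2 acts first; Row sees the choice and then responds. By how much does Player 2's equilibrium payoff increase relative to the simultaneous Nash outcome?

Solve by backward induction (Player 2 leads).
- c1 → Row plays D (best of 4, 7, 7, 10); Player 2 gets 7.
- c2 → Row plays A (best of 14, 2, 5, 13); Player 2 gets 12.
- c3 → Row plays C (best of 2, 3, 16, 4); Player 2 gets 17.
Player 2's induced payoffs are 7, 12, 17, so Player 2 commits to c3. Subgame-perfect outcome: (C, c3) with payoffs (16, 17).
Under simultaneous play:
Row's best replies: c1→D; c2→A; c3→C.
Player 2's best replies: A→c3; B→c3; C→c3; D→c2.
The unique mutual best reply is (C, c3), giving (16, 17).
Player 2's commitment gain: 17 − 17 = 0.

0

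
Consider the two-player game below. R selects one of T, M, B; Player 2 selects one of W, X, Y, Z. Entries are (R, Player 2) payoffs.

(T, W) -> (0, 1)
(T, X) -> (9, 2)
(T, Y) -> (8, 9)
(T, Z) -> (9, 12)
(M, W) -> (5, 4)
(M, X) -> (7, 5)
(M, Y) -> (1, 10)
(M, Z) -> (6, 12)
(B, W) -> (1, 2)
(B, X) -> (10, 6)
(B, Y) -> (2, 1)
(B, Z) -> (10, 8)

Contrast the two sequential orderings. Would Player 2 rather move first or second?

If R leads: Player 2's best replies are T→Z, M→Z, B→Z; R's induced payoffs 9, 6, 10; outcome (B, Z), payoffs (10, 8).
If Player 2 leads: R's best replies are W→M, X→B, Y→T, Z→B; Player 2's induced payoffs 4, 6, 9, 8; outcome (T, Y), payoffs (8, 9).
Player 2 gets 9 moving first and 8 moving second, so Player 2 prefers to move first.

first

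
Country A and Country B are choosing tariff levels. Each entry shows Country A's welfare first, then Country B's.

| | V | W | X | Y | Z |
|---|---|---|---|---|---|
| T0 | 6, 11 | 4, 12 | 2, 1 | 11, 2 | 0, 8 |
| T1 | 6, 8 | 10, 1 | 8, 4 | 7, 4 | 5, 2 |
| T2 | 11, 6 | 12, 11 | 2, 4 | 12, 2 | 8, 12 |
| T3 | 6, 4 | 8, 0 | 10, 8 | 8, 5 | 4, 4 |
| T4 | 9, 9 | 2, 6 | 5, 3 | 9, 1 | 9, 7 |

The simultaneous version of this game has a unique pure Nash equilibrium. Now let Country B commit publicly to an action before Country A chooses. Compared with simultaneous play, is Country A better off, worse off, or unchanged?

better off

Country A best-responds to each possible Country B move:
- V: BR = T2, leader payoff 6.
- W: BR = T2, leader payoff 11.
- X: BR = T3, leader payoff 8.
- Y: BR = T2, leader payoff 2.
- Z: BR = T4, leader payoff 7.
Maximizing over 6, 11, 8, 2, 7, Country B chooses W. Subgame-perfect outcome: (T2, W) with payoffs (12, 11).
For the simultaneous game, intersect best replies.
Country A's best replies: V→T2; W→T2; X→T3; Y→T2; Z→T4.
Country B's best replies: T0→W; T1→V; T2→Z; T3→X; T4→V.
The unique mutual best reply is (T3, X), giving (10, 8).
Country A earns 12 sequentially versus 10 at the Nash outcome: better off.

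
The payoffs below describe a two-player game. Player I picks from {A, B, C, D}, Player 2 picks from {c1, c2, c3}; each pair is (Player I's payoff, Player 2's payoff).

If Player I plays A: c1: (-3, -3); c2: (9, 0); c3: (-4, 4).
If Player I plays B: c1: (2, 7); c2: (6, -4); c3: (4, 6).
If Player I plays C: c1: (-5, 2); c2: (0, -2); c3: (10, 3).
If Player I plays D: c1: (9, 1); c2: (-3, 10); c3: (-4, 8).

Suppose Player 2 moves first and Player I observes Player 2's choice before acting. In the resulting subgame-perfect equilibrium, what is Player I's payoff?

10

Player I best-responds to each possible Player 2 move:
- c1: BR = D, leader payoff 1.
- c2: BR = A, leader payoff 0.
- c3: BR = C, leader payoff 3.
Among 1, 0, 3, the best is 3 at c3. Subgame-perfect outcome: (C, c3) with payoffs (10, 3).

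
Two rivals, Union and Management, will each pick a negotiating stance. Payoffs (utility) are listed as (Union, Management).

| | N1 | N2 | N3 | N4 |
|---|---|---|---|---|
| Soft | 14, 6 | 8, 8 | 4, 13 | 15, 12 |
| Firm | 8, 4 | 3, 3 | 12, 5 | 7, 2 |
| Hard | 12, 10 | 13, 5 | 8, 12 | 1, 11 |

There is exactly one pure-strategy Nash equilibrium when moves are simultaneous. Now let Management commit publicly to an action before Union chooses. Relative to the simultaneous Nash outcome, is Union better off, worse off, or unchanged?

better off

Backward induction with Management moving first.
- N1 → Union plays Soft (best of 14, 8, 12); Management gets 6.
- N2 → Union plays Hard (best of 8, 3, 13); Management gets 5.
- N3 → Union plays Firm (best of 4, 12, 8); Management gets 5.
- N4 → Union plays Soft (best of 15, 7, 1); Management gets 12.
Among 6, 5, 5, 12, the best is 12 at N4. Subgame-perfect outcome: (Soft, N4) with payoffs (15, 12).
Now find the simultaneous Nash equilibrium.
Union's best replies: N1→Soft; N2→Hard; N3→Firm; N4→Soft.
Management's best replies: Soft→N3; Firm→N3; Hard→N3.
Only (Firm, N3) has each player best-responding; Nash payoffs (12, 5).
Union earns 15 sequentially versus 12 at the Nash outcome: better off.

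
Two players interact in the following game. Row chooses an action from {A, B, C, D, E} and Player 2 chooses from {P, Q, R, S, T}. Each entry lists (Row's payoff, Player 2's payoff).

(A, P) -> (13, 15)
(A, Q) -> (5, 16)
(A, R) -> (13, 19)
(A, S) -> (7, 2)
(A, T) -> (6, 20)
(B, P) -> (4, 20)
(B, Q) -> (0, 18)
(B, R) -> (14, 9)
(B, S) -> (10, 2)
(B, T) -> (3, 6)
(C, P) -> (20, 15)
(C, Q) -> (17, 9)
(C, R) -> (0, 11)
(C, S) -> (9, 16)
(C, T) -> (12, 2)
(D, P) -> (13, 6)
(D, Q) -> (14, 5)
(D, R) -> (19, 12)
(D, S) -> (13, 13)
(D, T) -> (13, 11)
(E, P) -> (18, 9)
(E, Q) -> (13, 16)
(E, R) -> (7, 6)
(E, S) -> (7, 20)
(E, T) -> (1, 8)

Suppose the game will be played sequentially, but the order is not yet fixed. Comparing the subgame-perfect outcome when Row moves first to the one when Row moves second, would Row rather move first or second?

second

If Row leads: Player 2's best replies are A→T, B→P, C→S, D→S, E→S; Row's induced payoffs 6, 4, 9, 13, 7; outcome (D, S), payoffs (13, 13).
If Player 2 leads: Row's best replies are P→C, Q→C, R→D, S→D, T→D; Player 2's induced payoffs 15, 9, 12, 13, 11; outcome (C, P), payoffs (20, 15).
Row gets 13 moving first and 20 moving second, so Row prefers to move second.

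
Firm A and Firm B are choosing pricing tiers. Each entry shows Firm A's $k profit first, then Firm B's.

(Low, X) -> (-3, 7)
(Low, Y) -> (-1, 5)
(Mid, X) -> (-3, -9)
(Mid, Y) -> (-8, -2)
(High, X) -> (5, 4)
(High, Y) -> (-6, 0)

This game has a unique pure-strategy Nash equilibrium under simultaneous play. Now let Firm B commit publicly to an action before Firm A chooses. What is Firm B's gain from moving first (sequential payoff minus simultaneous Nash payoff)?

Work backward from Firm A's decision.
- X: BR = High, leader payoff 4.
- Y: BR = Low, leader payoff 5.
Among 4, 5, the best is 5 at Y. Subgame-perfect outcome: (Low, Y) with payoffs (-1, 5).
For the simultaneous game, intersect best replies.
Firm A's best replies: X→High; Y→Low.
Firm B's best replies: Low→X; Mid→Y; High→X.
Only (High, X) has each player best-responding; Nash payoffs (5, 4).
Firm B's commitment gain: 5 − 4 = 1.

1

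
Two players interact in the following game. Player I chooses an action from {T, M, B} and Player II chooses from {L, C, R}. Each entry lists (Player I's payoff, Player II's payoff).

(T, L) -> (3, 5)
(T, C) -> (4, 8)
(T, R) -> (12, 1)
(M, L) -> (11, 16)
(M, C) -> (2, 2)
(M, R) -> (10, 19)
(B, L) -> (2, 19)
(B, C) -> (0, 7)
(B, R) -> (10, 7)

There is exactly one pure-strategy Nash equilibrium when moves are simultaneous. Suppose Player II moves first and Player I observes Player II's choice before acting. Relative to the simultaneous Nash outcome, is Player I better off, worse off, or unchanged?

better off

Solve by backward induction (Player II leads).
- L: Player I compares 3, 11, 2 and picks M; Player II would get 16.
- C: Player I compares 4, 2, 0 and picks T; Player II would get 8.
- R: Player I compares 12, 10, 10 and picks T; Player II would get 1.
Player II's induced payoffs are 16, 8, 1, so Player II commits to L. Subgame-perfect outcome: (M, L) with payoffs (11, 16).
For the simultaneous game, intersect best replies.
Player I's best replies: L→M; C→T; R→T.
Player II's best replies: T→C; M→R; B→L.
Only (T, C) has each player best-responding; Nash payoffs (4, 8).
Player I earns 11 sequentially versus 4 at the Nash outcome: better off.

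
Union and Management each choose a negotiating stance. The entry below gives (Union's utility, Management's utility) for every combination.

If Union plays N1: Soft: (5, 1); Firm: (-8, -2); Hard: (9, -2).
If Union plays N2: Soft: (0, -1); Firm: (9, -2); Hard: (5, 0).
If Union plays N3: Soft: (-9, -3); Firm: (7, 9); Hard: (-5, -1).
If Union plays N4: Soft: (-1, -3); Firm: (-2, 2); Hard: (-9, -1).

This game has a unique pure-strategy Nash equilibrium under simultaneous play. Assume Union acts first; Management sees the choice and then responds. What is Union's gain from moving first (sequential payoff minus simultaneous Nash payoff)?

Management best-responds to each possible Union move:
- N1: BR = Soft, leader payoff 5.
- N2: BR = Hard, leader payoff 5.
- N3: BR = Firm, leader payoff 7.
- N4: BR = Firm, leader payoff -2.
Maximizing over 5, 5, 7, -2, Union chooses N3. Subgame-perfect outcome: (N3, Firm) with payoffs (7, 9).
For the simultaneous game, intersect best replies.
Union's best replies: Soft→N1; Firm→N2; Hard→N1.
Management's best replies: N1→Soft; N2→Hard; N3→Firm; N4→Firm.
Only (N1, Soft) has each player best-responding; Nash payoffs (5, 1).
Union's commitment gain: 7 − 5 = 2.

2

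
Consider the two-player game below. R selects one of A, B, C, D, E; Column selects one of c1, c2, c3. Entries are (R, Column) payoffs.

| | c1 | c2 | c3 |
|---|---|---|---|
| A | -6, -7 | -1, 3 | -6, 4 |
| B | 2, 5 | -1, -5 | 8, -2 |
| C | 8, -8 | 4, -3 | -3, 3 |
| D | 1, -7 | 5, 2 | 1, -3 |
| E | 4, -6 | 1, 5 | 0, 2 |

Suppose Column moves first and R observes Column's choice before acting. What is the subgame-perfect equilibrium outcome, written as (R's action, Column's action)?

(D, c2)

Work backward from R's decision.
- c1: BR = C, leader payoff -8.
- c2: BR = D, leader payoff 2.
- c3: BR = B, leader payoff -2.
Among -8, 2, -2, the best is 2 at c2. Subgame-perfect outcome: (D, c2) with payoffs (5, 2).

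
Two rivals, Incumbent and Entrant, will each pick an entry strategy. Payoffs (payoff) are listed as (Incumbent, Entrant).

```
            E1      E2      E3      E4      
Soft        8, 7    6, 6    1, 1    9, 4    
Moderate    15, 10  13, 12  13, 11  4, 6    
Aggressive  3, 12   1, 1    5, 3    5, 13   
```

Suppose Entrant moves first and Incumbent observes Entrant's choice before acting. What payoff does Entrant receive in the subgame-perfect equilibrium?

12

Backward induction with Entrant moving first.
- E1 → Incumbent plays Moderate (best of 8, 15, 3); Entrant gets 10.
- E2 → Incumbent plays Moderate (best of 6, 13, 1); Entrant gets 12.
- E3 → Incumbent plays Moderate (best of 1, 13, 5); Entrant gets 11.
- E4 → Incumbent plays Soft (best of 9, 4, 5); Entrant gets 4.
Maximizing over 10, 12, 11, 4, Entrant chooses E2. Subgame-perfect outcome: (Moderate, E2) with payoffs (13, 12).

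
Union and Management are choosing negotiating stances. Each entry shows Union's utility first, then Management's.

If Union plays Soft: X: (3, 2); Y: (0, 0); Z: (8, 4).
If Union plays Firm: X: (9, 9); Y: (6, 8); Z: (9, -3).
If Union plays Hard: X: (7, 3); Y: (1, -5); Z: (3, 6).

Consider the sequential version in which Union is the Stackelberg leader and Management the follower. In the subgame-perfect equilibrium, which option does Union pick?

Firm

Solve by backward induction (Union leads).
- Soft: Management compares 2, 0, 4 and picks Z; Union would get 8.
- Firm: Management compares 9, 8, -3 and picks X; Union would get 9.
- Hard: Management compares 3, -5, 6 and picks Z; Union would get 3.
Union's induced payoffs are 8, 9, 3, so Union commits to Firm. Subgame-perfect outcome: (Firm, X) with payoffs (9, 9).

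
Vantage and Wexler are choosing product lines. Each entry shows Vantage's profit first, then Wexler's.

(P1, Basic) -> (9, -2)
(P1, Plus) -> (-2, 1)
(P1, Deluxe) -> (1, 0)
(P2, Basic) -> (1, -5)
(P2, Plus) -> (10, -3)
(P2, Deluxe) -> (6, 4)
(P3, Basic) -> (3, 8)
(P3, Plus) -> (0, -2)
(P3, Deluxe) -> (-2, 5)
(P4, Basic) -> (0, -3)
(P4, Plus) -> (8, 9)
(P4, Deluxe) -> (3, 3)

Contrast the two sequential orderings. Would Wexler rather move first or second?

second

If Vantage leads: Wexler's best replies are P1→Plus, P2→Deluxe, P3→Basic, P4→Plus; Vantage's induced payoffs -2, 6, 3, 8; outcome (P4, Plus), payoffs (8, 9).
If Wexler leads: Vantage's best replies are Basic→P1, Plus→P2, Deluxe→P2; Wexler's induced payoffs -2, -3, 4; outcome (P2, Deluxe), payoffs (6, 4).
Wexler gets 4 moving first and 9 moving second, so Wexler prefers to move second.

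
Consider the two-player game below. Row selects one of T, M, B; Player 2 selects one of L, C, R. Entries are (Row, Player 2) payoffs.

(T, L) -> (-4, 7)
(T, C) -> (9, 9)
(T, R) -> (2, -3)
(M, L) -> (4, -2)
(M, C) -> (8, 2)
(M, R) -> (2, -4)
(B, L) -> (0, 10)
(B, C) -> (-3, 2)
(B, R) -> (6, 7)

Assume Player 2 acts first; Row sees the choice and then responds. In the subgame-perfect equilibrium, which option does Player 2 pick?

Solve by backward induction (Player 2 leads).
- L → Row plays M (best of -4, 4, 0); Player 2 gets -2.
- C → Row plays T (best of 9, 8, -3); Player 2 gets 9.
- R → Row plays B (best of 2, 2, 6); Player 2 gets 7.
Maximizing over -2, 9, 7, Player 2 chooses C. Subgame-perfect outcome: (T, C) with payoffs (9, 9).

C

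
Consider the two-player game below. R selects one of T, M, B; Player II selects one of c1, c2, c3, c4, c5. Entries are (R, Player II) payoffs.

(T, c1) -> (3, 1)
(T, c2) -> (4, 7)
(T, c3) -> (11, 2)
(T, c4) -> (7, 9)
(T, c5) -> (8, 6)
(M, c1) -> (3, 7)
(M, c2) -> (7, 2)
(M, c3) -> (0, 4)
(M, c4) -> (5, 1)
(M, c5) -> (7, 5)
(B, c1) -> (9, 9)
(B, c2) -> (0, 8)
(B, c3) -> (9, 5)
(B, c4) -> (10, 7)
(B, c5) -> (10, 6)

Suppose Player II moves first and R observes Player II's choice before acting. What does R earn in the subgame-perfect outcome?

9

Solve by backward induction (Player II leads).
- c1: R compares 3, 3, 9 and picks B; Player II would get 9.
- c2: R compares 4, 7, 0 and picks M; Player II would get 2.
- c3: R compares 11, 0, 9 and picks T; Player II would get 2.
- c4: R compares 7, 5, 10 and picks B; Player II would get 7.
- c5: R compares 8, 7, 10 and picks B; Player II would get 6.
Player II's induced payoffs are 9, 2, 2, 7, 6, so Player II commits to c1. Subgame-perfect outcome: (B, c1) with payoffs (9, 9).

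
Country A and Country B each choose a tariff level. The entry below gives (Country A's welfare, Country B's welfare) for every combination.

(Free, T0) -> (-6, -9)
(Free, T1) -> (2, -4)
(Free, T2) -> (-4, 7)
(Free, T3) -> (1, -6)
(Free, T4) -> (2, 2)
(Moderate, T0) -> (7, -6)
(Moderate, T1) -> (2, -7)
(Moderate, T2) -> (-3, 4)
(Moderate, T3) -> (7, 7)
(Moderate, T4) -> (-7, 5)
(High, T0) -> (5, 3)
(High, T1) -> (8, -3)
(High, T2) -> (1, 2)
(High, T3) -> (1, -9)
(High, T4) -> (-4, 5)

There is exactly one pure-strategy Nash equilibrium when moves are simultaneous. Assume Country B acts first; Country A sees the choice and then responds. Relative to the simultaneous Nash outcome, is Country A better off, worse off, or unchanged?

unchanged

Solve by backward induction (Country B leads).
- T0: Country A compares -6, 7, 5 and picks Moderate; Country B would get -6.
- T1: Country A compares 2, 2, 8 and picks High; Country B would get -3.
- T2: Country A compares -4, -3, 1 and picks High; Country B would get 2.
- T3: Country A compares 1, 7, 1 and picks Moderate; Country B would get 7.
- T4: Country A compares 2, -7, -4 and picks Free; Country B would get 2.
Country B's induced payoffs are -6, -3, 2, 7, 2, so Country B commits to T3. Subgame-perfect outcome: (Moderate, T3) with payoffs (7, 7).
Now find the simultaneous Nash equilibrium.
Country A's best replies: T0→Moderate; T1→High; T2→High; T3→Moderate; T4→Free.
Country B's best replies: Free→T2; Moderate→T3; High→T4.
Only (Moderate, T3) has each player best-responding; Nash payoffs (7, 7).
Country A earns 7 sequentially versus 7 at the Nash outcome: unchanged.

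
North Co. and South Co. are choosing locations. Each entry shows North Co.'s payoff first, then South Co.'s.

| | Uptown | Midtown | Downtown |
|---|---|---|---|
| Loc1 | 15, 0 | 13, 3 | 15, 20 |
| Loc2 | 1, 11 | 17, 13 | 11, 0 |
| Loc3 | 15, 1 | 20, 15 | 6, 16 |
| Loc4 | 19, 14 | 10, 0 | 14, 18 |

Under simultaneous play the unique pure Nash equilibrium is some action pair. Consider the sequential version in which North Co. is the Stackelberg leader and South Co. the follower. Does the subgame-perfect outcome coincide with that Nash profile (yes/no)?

South Co. best-responds to each possible North Co. move:
- Loc1 → South Co. plays Downtown (best of 0, 3, 20); North Co. gets 15.
- Loc2 → South Co. plays Midtown (best of 11, 13, 0); North Co. gets 17.
- Loc3 → South Co. plays Downtown (best of 1, 15, 16); North Co. gets 6.
- Loc4 → South Co. plays Downtown (best of 14, 0, 18); North Co. gets 14.
Maximizing over 15, 17, 6, 14, North Co. chooses Loc2. Subgame-perfect outcome: (Loc2, Midtown) with payoffs (17, 13).
Under simultaneous play:
North Co.'s best replies: Uptown→Loc4; Midtown→Loc3; Downtown→Loc1.
South Co.'s best replies: Loc1→Downtown; Loc2→Midtown; Loc3→Downtown; Loc4→Downtown.
Only (Loc1, Downtown) has each player best-responding; Nash payoffs (15, 20).
Sequential outcome (Loc2, Midtown) differs from the Nash profile (Loc1, Downtown).

no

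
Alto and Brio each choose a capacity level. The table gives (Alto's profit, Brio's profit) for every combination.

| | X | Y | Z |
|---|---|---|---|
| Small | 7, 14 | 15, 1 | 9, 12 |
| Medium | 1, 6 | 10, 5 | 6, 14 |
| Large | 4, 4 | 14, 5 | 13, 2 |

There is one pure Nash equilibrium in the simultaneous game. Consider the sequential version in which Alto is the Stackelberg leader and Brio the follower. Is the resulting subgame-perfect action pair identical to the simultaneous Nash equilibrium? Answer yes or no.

Backward induction with Alto moving first.
- Small: BR = X, leader payoff 7.
- Medium: BR = Z, leader payoff 6.
- Large: BR = Y, leader payoff 14.
Maximizing over 7, 6, 14, Alto chooses Large. Subgame-perfect outcome: (Large, Y) with payoffs (14, 5).
For the simultaneous game, intersect best replies.
Alto's best replies: X→Small; Y→Small; Z→Large.
Brio's best replies: Small→X; Medium→Z; Large→Y.
The unique mutual best reply is (Small, X), giving (7, 14).
Sequential outcome (Large, Y) differs from the Nash profile (Small, X).

no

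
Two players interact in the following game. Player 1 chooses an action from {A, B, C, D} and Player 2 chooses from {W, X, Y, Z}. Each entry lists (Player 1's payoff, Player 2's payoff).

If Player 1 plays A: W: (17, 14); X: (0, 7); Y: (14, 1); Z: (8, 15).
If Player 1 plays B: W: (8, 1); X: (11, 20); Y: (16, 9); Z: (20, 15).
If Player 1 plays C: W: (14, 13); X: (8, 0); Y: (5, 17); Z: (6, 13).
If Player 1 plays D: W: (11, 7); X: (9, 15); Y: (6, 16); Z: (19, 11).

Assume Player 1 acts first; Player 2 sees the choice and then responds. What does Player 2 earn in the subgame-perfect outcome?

Backward induction with Player 1 moving first.
- A: BR = Z, leader payoff 8.
- B: BR = X, leader payoff 11.
- C: BR = Y, leader payoff 5.
- D: BR = Y, leader payoff 6.
Player 1's induced payoffs are 8, 11, 5, 6, so Player 1 commits to B. Subgame-perfect outcome: (B, X) with payoffs (11, 20).

20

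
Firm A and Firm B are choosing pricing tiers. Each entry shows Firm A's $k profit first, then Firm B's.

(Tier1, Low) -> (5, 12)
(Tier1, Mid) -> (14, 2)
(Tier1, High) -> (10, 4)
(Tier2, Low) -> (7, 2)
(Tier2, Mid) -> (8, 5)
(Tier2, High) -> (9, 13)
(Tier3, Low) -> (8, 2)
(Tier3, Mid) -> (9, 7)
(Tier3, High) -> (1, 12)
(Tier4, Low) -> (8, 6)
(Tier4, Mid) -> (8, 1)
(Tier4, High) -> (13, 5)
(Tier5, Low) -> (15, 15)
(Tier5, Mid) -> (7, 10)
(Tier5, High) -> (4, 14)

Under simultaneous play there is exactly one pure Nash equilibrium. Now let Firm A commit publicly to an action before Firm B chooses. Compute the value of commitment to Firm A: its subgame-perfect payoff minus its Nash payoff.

Solve by backward induction (Firm A leads).
- Tier1 → Firm B plays Low (best of 12, 2, 4); Firm A gets 5.
- Tier2 → Firm B plays High (best of 2, 5, 13); Firm A gets 9.
- Tier3 → Firm B plays High (best of 2, 7, 12); Firm A gets 1.
- Tier4 → Firm B plays Low (best of 6, 1, 5); Firm A gets 8.
- Tier5 → Firm B plays Low (best of 15, 10, 14); Firm A gets 15.
Firm A's induced payoffs are 5, 9, 1, 8, 15, so Firm A commits to Tier5. Subgame-perfect outcome: (Tier5, Low) with payoffs (15, 15).
Now find the simultaneous Nash equilibrium.
Firm A's best replies: Low→Tier5; Mid→Tier1; High→Tier4.
Firm B's best replies: Tier1→Low; Tier2→High; Tier3→High; Tier4→Low; Tier5→Low.
Only (Tier5, Low) has each player best-responding; Nash payoffs (15, 15).
Firm A's commitment gain: 15 − 15 = 0.

0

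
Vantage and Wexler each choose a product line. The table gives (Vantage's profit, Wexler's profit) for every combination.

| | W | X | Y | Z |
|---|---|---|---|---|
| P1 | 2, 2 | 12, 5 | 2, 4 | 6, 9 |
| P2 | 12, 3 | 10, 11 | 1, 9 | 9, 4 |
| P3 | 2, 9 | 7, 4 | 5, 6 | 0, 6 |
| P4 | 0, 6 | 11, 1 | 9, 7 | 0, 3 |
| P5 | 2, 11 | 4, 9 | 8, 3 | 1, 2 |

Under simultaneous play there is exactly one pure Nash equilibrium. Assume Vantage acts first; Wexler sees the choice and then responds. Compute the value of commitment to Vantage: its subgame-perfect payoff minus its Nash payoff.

1

Backward induction with Vantage moving first.
- P1: Wexler compares 2, 5, 4, 9 and picks Z; Vantage would get 6.
- P2: Wexler compares 3, 11, 9, 4 and picks X; Vantage would get 10.
- P3: Wexler compares 9, 4, 6, 6 and picks W; Vantage would get 2.
- P4: Wexler compares 6, 1, 7, 3 and picks Y; Vantage would get 9.
- P5: Wexler compares 11, 9, 3, 2 and picks W; Vantage would get 2.
Among 6, 10, 2, 9, 2, the best is 10 at P2. Subgame-perfect outcome: (P2, X) with payoffs (10, 11).
Now find the simultaneous Nash equilibrium.
Vantage's best replies: W→P2; X→P1; Y→P4; Z→P2.
Wexler's best replies: P1→Z; P2→X; P3→W; P4→Y; P5→W.
Only (P4, Y) has each player best-responding; Nash payoffs (9, 7).
Vantage's commitment gain: 10 − 9 = 1.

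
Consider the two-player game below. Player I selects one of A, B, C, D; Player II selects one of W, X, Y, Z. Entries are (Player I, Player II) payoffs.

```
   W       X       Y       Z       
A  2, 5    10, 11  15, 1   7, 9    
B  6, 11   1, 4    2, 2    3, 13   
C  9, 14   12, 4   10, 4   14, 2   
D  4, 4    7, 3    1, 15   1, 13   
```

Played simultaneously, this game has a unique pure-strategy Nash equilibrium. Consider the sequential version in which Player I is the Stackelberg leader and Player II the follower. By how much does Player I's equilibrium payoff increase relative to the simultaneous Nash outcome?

1

Work backward from Player II's decision.
- A: BR = X, leader payoff 10.
- B: BR = Z, leader payoff 3.
- C: BR = W, leader payoff 9.
- D: BR = Y, leader payoff 1.
Player I's induced payoffs are 10, 3, 9, 1, so Player I commits to A. Subgame-perfect outcome: (A, X) with payoffs (10, 11).
For the simultaneous game, intersect best replies.
Player I's best replies: W→C; X→C; Y→A; Z→C.
Player II's best replies: A→X; B→Z; C→W; D→Y.
Only (C, W) has each player best-responding; Nash payoffs (9, 14).
Player I's commitment gain: 10 − 9 = 1.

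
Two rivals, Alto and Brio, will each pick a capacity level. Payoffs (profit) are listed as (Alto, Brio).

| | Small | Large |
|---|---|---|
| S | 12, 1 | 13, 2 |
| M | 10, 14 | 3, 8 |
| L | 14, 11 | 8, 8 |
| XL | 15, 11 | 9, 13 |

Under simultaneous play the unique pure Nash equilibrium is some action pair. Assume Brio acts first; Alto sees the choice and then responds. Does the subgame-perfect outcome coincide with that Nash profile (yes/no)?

Alto best-responds to each possible Brio move:
- Small: Alto compares 12, 10, 14, 15 and picks XL; Brio would get 11.
- Large: Alto compares 13, 3, 8, 9 and picks S; Brio would get 2.
Maximizing over 11, 2, Brio chooses Small. Subgame-perfect outcome: (XL, Small) with payoffs (15, 11).
For the simultaneous game, intersect best replies.
Alto's best replies: Small→XL; Large→S.
Brio's best replies: S→Large; M→Small; L→Small; XL→Large.
The unique mutual best reply is (S, Large), giving (13, 2).
Sequential outcome (XL, Small) differs from the Nash profile (S, Large).

no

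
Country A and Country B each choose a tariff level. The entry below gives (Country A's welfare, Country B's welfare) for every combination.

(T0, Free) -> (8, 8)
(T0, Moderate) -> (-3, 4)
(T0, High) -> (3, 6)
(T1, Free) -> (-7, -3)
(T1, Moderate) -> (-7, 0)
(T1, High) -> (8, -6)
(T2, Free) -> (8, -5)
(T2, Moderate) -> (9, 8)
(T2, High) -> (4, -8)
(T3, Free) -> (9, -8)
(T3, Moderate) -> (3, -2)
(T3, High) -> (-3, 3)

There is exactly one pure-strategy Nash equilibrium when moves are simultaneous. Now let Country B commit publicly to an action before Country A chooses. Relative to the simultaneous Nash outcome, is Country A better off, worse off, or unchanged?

Backward induction with Country B moving first.
- Free: BR = T3, leader payoff -8.
- Moderate: BR = T2, leader payoff 8.
- High: BR = T1, leader payoff -6.
Maximizing over -8, 8, -6, Country B chooses Moderate. Subgame-perfect outcome: (T2, Moderate) with payoffs (9, 8).
For the simultaneous game, intersect best replies.
Country A's best replies: Free→T3; Moderate→T2; High→T1.
Country B's best replies: T0→Free; T1→Moderate; T2→Moderate; T3→High.
The unique mutual best reply is (T2, Moderate), giving (9, 8).
Country A earns 9 sequentially versus 9 at the Nash outcome: unchanged.

unchanged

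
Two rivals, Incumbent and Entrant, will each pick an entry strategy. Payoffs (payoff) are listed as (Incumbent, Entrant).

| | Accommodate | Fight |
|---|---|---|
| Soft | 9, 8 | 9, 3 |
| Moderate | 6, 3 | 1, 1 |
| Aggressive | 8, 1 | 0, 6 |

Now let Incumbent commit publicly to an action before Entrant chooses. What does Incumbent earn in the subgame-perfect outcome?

Backward induction with Incumbent moving first.
- Soft: BR = Accommodate, leader payoff 9.
- Moderate: BR = Accommodate, leader payoff 6.
- Aggressive: BR = Fight, leader payoff 0.
Maximizing over 9, 6, 0, Incumbent chooses Soft. Subgame-perfect outcome: (Soft, Accommodate) with payoffs (9, 8).

9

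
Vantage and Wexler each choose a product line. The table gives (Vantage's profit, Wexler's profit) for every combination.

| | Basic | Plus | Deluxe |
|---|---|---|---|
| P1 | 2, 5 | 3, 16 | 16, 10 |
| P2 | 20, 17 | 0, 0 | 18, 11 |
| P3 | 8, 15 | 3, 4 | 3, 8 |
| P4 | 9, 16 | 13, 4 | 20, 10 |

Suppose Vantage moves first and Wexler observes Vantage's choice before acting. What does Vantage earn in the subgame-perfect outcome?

Wexler best-responds to each possible Vantage move:
- P1: BR = Plus, leader payoff 3.
- P2: BR = Basic, leader payoff 20.
- P3: BR = Basic, leader payoff 8.
- P4: BR = Basic, leader payoff 9.
Vantage's induced payoffs are 3, 20, 8, 9, so Vantage commits to P2. Subgame-perfect outcome: (P2, Basic) with payoffs (20, 17).

20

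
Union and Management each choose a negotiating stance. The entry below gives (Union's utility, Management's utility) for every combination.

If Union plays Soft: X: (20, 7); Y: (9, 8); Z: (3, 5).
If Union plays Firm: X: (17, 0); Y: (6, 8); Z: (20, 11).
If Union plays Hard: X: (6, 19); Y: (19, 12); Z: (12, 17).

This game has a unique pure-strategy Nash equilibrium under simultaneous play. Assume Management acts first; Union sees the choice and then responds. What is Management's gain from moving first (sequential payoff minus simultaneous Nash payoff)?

1

Work backward from Union's decision.
- X → Union plays Soft (best of 20, 17, 6); Management gets 7.
- Y → Union plays Hard (best of 9, 6, 19); Management gets 12.
- Z → Union plays Firm (best of 3, 20, 12); Management gets 11.
Among 7, 12, 11, the best is 12 at Y. Subgame-perfect outcome: (Hard, Y) with payoffs (19, 12).
Under simultaneous play:
Union's best replies: X→Soft; Y→Hard; Z→Firm.
Management's best replies: Soft→Y; Firm→Z; Hard→X.
Only (Firm, Z) has each player best-responding; Nash payoffs (20, 11).
Management's commitment gain: 12 − 11 = 1.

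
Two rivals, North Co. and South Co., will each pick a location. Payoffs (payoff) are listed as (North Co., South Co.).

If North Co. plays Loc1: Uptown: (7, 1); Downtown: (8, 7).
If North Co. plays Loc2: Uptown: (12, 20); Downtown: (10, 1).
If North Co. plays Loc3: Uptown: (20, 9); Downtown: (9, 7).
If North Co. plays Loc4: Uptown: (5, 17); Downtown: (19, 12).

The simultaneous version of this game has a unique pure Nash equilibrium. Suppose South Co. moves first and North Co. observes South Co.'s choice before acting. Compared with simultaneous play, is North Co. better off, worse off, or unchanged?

worse off

Solve by backward induction (South Co. leads).
- Uptown: North Co. compares 7, 12, 20, 5 and picks Loc3; South Co. would get 9.
- Downtown: North Co. compares 8, 10, 9, 19 and picks Loc4; South Co. would get 12.
Maximizing over 9, 12, South Co. chooses Downtown. Subgame-perfect outcome: (Loc4, Downtown) with payoffs (19, 12).
Under simultaneous play:
North Co.'s best replies: Uptown→Loc3; Downtown→Loc4.
South Co.'s best replies: Loc1→Downtown; Loc2→Uptown; Loc3→Uptown; Loc4→Uptown.
The unique mutual best reply is (Loc3, Uptown), giving (20, 9).
North Co. earns 19 sequentially versus 20 at the Nash outcome: worse off.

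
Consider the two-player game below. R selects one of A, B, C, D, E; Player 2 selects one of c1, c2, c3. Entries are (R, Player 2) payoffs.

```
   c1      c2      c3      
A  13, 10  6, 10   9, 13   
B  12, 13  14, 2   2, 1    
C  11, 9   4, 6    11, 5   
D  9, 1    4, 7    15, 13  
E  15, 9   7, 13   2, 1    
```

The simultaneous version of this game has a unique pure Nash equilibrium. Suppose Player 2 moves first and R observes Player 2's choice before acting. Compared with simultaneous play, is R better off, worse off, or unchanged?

R best-responds to each possible Player 2 move:
- c1: BR = E, leader payoff 9.
- c2: BR = B, leader payoff 2.
- c3: BR = D, leader payoff 13.
Maximizing over 9, 2, 13, Player 2 chooses c3. Subgame-perfect outcome: (D, c3) with payoffs (15, 13).
Now find the simultaneous Nash equilibrium.
R's best replies: c1→E; c2→B; c3→D.
Player 2's best replies: A→c3; B→c1; C→c1; D→c3; E→c2.
Only (D, c3) has each player best-responding; Nash payoffs (15, 13).
R earns 15 sequentially versus 15 at the Nash outcome: unchanged.

unchanged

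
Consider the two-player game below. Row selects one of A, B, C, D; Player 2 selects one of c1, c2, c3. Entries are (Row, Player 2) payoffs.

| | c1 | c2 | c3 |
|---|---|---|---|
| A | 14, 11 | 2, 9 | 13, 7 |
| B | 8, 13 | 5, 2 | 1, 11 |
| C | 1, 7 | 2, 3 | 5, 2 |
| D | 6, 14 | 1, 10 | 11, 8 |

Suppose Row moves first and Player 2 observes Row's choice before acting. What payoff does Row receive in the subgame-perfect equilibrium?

14

Work backward from Player 2's decision.
- A → Player 2 plays c1 (best of 11, 9, 7); Row gets 14.
- B → Player 2 plays c1 (best of 13, 2, 11); Row gets 8.
- C → Player 2 plays c1 (best of 7, 3, 2); Row gets 1.
- D → Player 2 plays c1 (best of 14, 10, 8); Row gets 6.
Maximizing over 14, 8, 1, 6, Row chooses A. Subgame-perfect outcome: (A, c1) with payoffs (14, 11).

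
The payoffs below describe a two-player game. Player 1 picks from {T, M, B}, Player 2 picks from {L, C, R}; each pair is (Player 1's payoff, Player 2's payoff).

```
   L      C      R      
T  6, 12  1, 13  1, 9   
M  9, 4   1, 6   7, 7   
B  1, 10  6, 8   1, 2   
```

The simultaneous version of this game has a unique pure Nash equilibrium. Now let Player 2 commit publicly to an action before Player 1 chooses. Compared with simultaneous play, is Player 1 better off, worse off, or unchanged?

Work backward from Player 1's decision.
- L: Player 1 compares 6, 9, 1 and picks M; Player 2 would get 4.
- C: Player 1 compares 1, 1, 6 and picks B; Player 2 would get 8.
- R: Player 1 compares 1, 7, 1 and picks M; Player 2 would get 7.
Among 4, 8, 7, the best is 8 at C. Subgame-perfect outcome: (B, C) with payoffs (6, 8).
For the simultaneous game, intersect best replies.
Player 1's best replies: L→M; C→B; R→M.
Player 2's best replies: T→C; M→R; B→L.
The unique mutual best reply is (M, R), giving (7, 7).
Player 1 earns 6 sequentially versus 7 at the Nash outcome: worse off.

worse off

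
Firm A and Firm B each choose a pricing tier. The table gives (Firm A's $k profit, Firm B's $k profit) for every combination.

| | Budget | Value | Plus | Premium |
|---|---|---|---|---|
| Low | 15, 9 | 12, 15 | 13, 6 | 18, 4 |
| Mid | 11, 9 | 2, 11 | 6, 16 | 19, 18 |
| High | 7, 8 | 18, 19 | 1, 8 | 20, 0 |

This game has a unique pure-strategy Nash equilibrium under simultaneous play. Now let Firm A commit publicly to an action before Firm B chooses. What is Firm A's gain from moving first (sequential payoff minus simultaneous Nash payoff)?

1

Firm B best-responds to each possible Firm A move:
- Low: Firm B compares 9, 15, 6, 4 and picks Value; Firm A would get 12.
- Mid: Firm B compares 9, 11, 16, 18 and picks Premium; Firm A would get 19.
- High: Firm B compares 8, 19, 8, 0 and picks Value; Firm A would get 18.
Firm A's induced payoffs are 12, 19, 18, so Firm A commits to Mid. Subgame-perfect outcome: (Mid, Premium) with payoffs (19, 18).
Now find the simultaneous Nash equilibrium.
Firm A's best replies: Budget→Low; Value→High; Plus→Low; Premium→High.
Firm B's best replies: Low→Value; Mid→Premium; High→Value.
The unique mutual best reply is (High, Value), giving (18, 19).
Firm A's commitment gain: 19 − 18 = 1.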